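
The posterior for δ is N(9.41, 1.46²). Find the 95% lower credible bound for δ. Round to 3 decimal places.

7.009

Need L with P(δ ≥ L) = 0.95: L = 9.41 − z_{0.05}·1.46.
z = 1.645; L = 9.41 − 1.645 × 1.46 = 7.009.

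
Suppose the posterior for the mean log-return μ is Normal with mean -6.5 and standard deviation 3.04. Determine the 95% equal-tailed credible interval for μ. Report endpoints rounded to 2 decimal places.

The posterior is symmetric, so the 95% equal-tailed interval is μ = -6.5 ± z·3.04 with z = 1.960.
Half-width: 1.960 × 3.04 = 5.96.
-6.5 − 5.96 = -12.46; -6.5 + 5.96 = -0.54.

[-12.46, -0.54]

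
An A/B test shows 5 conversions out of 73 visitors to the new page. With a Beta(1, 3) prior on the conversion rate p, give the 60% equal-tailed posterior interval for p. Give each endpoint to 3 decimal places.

[0.052, 0.102]

Posterior: Beta(1+5, 3+68) = Beta(6, 71).
Equal-tailed 60% interval: the 0.2 and 0.8 quantiles of Beta(6, 71).
Posterior mean ≈ 0.078, SD ≈ 0.030; a Normal approximation gives roughly [0.052, 0.103].
Exact: F⁻¹(0.2) = 0.052; F⁻¹(0.8) = 0.102.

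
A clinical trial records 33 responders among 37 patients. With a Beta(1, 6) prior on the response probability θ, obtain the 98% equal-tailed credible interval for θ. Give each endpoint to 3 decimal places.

[0.612, 0.898]

Posterior: Beta(1+33, 6+4) = Beta(34, 10).
Equal-tailed 98% interval: the 0.01 and 0.99 quantiles of Beta(34, 10).
Posterior mean ≈ 0.773, SD ≈ 0.062; a Normal approximation gives roughly [0.627, 0.918].
Exact: F⁻¹(0.01) = 0.612; F⁻¹(0.99) = 0.898.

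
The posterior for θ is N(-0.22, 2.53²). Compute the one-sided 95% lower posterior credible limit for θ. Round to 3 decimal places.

-4.381

Need L with P(θ ≥ L) = 0.95: L = -0.22 − z_{0.05}·2.53.
z = 1.645; L = -0.22 − 1.645 × 2.53 = -4.381.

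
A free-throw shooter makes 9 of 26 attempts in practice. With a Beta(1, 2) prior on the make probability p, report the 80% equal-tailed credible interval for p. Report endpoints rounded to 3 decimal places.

[0.235, 0.459]

Posterior: Beta(1+9, 2+17) = Beta(10, 19).
Equal-tailed 80% interval: the 0.1 and 0.9 quantiles of Beta(10, 19).
Posterior mean ≈ 0.345, SD ≈ 0.087; a Normal approximation gives roughly [0.234, 0.456].
Exact: F⁻¹(0.1) = 0.235; F⁻¹(0.9) = 0.459.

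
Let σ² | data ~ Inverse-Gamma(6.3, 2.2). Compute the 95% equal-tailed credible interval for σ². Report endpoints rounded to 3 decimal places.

[0.182, 0.923]

Inverse-Gamma(6.3, 2.2) quantiles: F⁻¹(0.025) and F⁻¹(0.975).
Equivalently, 1/σ² ~ Gamma(6.3, rate = 2.2); invert its 0.975 and 0.025 quantiles.
Posterior mean ≈ 0.415, SD ≈ 0.200; a Normal approximation gives roughly [0.023, 0.807].
Exact: lower = 0.182; upper = 0.923.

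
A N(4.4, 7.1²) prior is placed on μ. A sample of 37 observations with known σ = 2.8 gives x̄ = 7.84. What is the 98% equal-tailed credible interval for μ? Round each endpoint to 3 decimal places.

[6.757, 8.894]

Posterior precision = 1/7.1² + 37/2.8² = 0.0198 + 4.7194 = 4.7392, so posterior SD = 0.4594.
Posterior mean = (4.4/7.1² + 37·7.84/2.8²) / 4.7392 = 7.8256.
Interval: 7.8256 ± 2.326 × 0.4594 → [6.757, 8.894].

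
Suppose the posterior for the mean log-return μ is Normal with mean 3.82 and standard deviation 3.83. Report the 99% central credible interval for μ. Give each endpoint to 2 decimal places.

[-6.05, 13.69]

The posterior is symmetric, so the 99% equal-tailed interval is μ = 3.82 ± z·3.83 with z = 2.576.
Half-width: 2.576 × 3.83 = 9.87.
3.82 − 9.87 = -6.05; 3.82 + 9.87 = 13.69.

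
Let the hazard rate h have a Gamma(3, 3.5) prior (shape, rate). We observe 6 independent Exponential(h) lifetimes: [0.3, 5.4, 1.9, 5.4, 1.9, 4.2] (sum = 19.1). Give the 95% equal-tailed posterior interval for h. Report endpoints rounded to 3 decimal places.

Posterior: Gamma(3+6, 3.5+19.1) = Gamma(9, 22.6) (shape, rate).
Equal-tailed 95% interval: Gamma(9, 22.6) quantiles at 0.025 and 0.975.
Posterior mean ≈ 0.398, SD ≈ 0.133; a Normal approximation gives roughly [0.138, 0.658].
Exact: lower = 0.182; upper = 0.697.

[0.182, 0.697]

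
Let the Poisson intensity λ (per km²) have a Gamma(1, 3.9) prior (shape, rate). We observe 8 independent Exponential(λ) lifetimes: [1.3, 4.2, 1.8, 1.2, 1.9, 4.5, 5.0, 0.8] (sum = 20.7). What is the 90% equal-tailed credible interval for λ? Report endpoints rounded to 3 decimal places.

[0.191, 0.587]

Posterior: Gamma(1+8, 3.9+20.7) = Gamma(9, 24.6) (shape, rate).
Equal-tailed 90% interval: Gamma(9, 24.6) quantiles at 0.05 and 0.95.
Posterior mean ≈ 0.366, SD ≈ 0.122; a Normal approximation gives roughly [0.165, 0.566].
Exact: lower = 0.191; upper = 0.587.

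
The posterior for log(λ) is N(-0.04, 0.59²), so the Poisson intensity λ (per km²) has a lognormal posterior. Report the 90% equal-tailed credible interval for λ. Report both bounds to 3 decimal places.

On the log scale the 90% interval is -0.04 ± 1.645 × 0.59 = [-1.0105, 0.9305].
Exponentiate: [e^-1.0105, e^0.9305] = [0.364, 2.536].

[0.364, 2.536]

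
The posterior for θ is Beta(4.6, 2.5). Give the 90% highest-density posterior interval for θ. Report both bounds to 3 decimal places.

The posterior is unimodal and skewed, so the HPD interval has equal density at both endpoints and is the shortest 90% interval.
Solving f(0.386) = f(0.925) with F(0.925) − F(0.386) = 0.90 gives [0.386, 0.925].
For comparison, the equal-tailed interval is [0.348, 0.898]; the HPD is narrower and shifted toward the mode.

[0.386, 0.925]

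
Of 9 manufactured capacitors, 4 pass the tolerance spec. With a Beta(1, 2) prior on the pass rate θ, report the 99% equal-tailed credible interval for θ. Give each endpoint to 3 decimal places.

[0.114, 0.767]

Posterior: Beta(1+4, 2+5) = Beta(5, 7).
Equal-tailed 99% interval: the 0.005 and 0.995 quantiles of Beta(5, 7).
Posterior mean ≈ 0.417, SD ≈ 0.137; a Normal approximation gives roughly [0.064, 0.769].
Exact: F⁻¹(0.005) = 0.114; F⁻¹(0.995) = 0.767.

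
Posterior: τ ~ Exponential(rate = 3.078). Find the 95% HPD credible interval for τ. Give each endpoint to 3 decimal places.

[0.000, 0.973]

The exponential density is strictly decreasing on [0, ∞), so the HPD interval is anchored at 0: [0, q] with P(τ ≤ q) = 0.95.
q = −ln(1 − 0.95) / 3.078 = 2.9957 / 3.078 = 0.973.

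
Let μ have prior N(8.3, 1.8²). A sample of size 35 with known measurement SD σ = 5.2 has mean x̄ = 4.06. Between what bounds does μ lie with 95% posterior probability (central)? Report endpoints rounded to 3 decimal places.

Posterior precision = 1/1.8² + 35/5.2² = 0.3086 + 1.2944 = 1.6030, so posterior SD = 0.7898.
Posterior mean = (8.3/1.8² + 35·4.06/5.2²) / 1.6030 = 4.8764.
Interval: 4.8764 ± 1.960 × 0.7898 → [3.328, 6.424].

[3.328, 6.424]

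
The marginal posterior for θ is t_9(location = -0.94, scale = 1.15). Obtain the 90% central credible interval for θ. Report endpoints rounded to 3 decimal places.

The t_9 distribution is symmetric; the 90% interval is -0.94 ± t·1.15 with t_{0.95,9} = 1.833.
Half-width: 1.833 × 1.15 = 2.108.
-0.94 − 2.108 = -3.048; -0.94 + 2.108 = 1.168.

[-3.048, 1.168]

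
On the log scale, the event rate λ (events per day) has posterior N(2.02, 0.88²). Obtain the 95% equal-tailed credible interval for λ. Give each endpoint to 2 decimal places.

On the log scale the 95% interval is 2.02 ± 1.960 × 0.88 = [0.2952, 3.7448].
Exponentiate: [e^0.2952, e^3.7448] = [1.34, 42.30].

[1.34, 42.30]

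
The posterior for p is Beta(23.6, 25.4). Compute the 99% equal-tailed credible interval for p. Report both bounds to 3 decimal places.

[0.304, 0.662]

Posterior: Beta(23.6, 25.4).
Equal-tailed 99% interval: the 0.005 and 0.995 quantiles of Beta(23.6, 25.4).
Posterior mean ≈ 0.482, SD ≈ 0.071; a Normal approximation gives roughly [0.300, 0.664].
Exact: F⁻¹(0.005) = 0.304; F⁻¹(0.995) = 0.662.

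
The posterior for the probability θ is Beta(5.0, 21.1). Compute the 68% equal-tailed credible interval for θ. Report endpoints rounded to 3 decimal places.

Posterior: Beta(5.0, 21.1).
Equal-tailed 68% interval: the 0.16 and 0.84 quantiles of Beta(5.0, 21.1).
Posterior mean ≈ 0.192, SD ≈ 0.076; a Normal approximation gives roughly [0.116, 0.267].
Exact: F⁻¹(0.16) = 0.116; F⁻¹(0.84) = 0.267.

[0.116, 0.267]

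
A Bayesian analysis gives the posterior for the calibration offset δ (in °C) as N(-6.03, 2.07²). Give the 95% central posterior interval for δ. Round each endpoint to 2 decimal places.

[-10.09, -1.97]

The posterior is symmetric, so the 95% equal-tailed interval is δ = -6.03 ± z·2.07 with z = 1.960.
Half-width: 1.960 × 2.07 = 4.06.
-6.03 − 4.06 = -10.09; -6.03 + 4.06 = -1.97.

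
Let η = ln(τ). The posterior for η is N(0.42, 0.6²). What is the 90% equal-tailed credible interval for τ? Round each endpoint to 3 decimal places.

On the log scale the 90% interval is 0.42 ± 1.645 × 0.6 = [-0.5669, 1.4069].
Exponentiate: [e^-0.5669, e^1.4069] = [0.567, 4.083].

[0.567, 4.083]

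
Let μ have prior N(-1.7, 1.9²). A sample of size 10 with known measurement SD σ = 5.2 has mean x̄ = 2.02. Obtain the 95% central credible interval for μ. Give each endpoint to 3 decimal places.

Posterior precision = 1/1.9² + 10/5.2² = 0.2770 + 0.3698 = 0.6468, so posterior SD = 1.2434.
Posterior mean = (-1.7/1.9² + 10·2.02/5.2²) / 0.6468 = 0.4269.
Interval: 0.4269 ± 1.960 × 1.2434 → [-2.010, 2.864].

[-2.010, 2.864]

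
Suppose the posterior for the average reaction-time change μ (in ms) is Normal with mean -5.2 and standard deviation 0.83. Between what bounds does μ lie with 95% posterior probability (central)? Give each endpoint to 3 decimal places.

[-6.827, -3.573]

The posterior is symmetric, so the 95% equal-tailed interval is μ = -5.2 ± z·0.83 with z = 1.960.
Half-width: 1.960 × 0.83 = 1.627.
-5.2 − 1.627 = -6.827; -5.2 + 1.627 = -3.573.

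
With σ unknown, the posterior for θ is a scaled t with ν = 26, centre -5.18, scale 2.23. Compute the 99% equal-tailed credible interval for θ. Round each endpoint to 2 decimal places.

The t_26 distribution is symmetric; the 99% interval is -5.18 ± t·2.23 with t_{0.995,26} = 2.779.
Half-width: 2.779 × 2.23 = 6.20.
-5.18 − 6.20 = -11.38; -5.18 + 6.20 = 1.02.

[-11.38, 1.02]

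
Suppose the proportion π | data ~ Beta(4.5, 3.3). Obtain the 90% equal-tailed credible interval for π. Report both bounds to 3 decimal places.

Posterior: Beta(4.5, 3.3).
Equal-tailed 90% interval: the 0.05 and 0.95 quantiles of Beta(4.5, 3.3).
Posterior mean ≈ 0.577, SD ≈ 0.167; a Normal approximation gives roughly [0.303, 0.851].
Exact: F⁻¹(0.05) = 0.291; F⁻¹(0.95) = 0.839.

[0.291, 0.839]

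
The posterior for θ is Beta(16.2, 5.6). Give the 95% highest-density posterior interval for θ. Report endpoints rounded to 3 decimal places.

The posterior is unimodal and skewed, so the HPD interval has equal density at both endpoints and is the shortest 95% interval.
Solving f(0.563) = f(0.911) with F(0.911) − F(0.563) = 0.95 gives [0.563, 0.911].
For comparison, the equal-tailed interval is [0.545, 0.899]; the HPD is narrower and shifted toward the mode.

[0.563, 0.911]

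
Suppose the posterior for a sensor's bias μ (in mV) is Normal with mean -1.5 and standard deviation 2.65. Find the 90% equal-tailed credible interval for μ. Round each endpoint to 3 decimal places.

The posterior is symmetric, so the 90% equal-tailed interval is μ = -1.5 ± z·2.65 with z = 1.645.
Half-width: 1.645 × 2.65 = 4.359.
-1.5 − 4.359 = -5.859; -1.5 + 4.359 = 2.859.

[-5.859, 2.859]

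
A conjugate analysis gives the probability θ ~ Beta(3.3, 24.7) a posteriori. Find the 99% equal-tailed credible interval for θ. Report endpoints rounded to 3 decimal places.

Posterior: Beta(3.3, 24.7).
Equal-tailed 99% interval: the 0.005 and 0.995 quantiles of Beta(3.3, 24.7).
Posterior mean ≈ 0.118, SD ≈ 0.060; a Normal approximation gives roughly [-0.036, 0.272].
Exact: F⁻¹(0.005) = 0.016; F⁻¹(0.995) = 0.316.

[0.016, 0.316]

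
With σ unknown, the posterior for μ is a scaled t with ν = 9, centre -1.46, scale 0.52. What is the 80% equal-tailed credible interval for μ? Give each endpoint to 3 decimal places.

The t_9 distribution is symmetric; the 80% interval is -1.46 ± t·0.52 with t_{0.9,9} = 1.383.
Half-width: 1.383 × 0.52 = 0.719.
-1.46 − 0.719 = -2.179; -1.46 + 0.719 = -0.741.

[-2.179, -0.741]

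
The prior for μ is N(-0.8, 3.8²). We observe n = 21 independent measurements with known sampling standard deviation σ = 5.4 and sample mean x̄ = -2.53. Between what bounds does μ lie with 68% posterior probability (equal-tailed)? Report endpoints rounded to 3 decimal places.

Posterior precision = 1/3.8² + 21/5.4² = 0.0693 + 0.7202 = 0.7894, so posterior SD = 1.1255.
Posterior mean = (-0.8/3.8² + 21·-2.53/5.4²) / 0.7894 = -2.3782.
Interval: -2.3782 ± 0.994 × 1.1255 → [-3.498, -1.259].

[-3.498, -1.259]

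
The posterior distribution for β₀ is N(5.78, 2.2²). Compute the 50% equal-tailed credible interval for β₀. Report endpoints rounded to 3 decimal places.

[4.296, 7.264]

The posterior is symmetric, so the 50% equal-tailed interval is β₀ = 5.78 ± z·2.2 with z = 0.674.
Half-width: 0.674 × 2.2 = 1.484.
5.78 − 1.484 = 4.296; 5.78 + 1.484 = 7.264.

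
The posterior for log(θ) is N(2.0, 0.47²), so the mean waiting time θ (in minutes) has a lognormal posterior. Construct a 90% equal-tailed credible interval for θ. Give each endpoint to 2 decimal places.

[3.41, 16.01]

On the log scale the 90% interval is 2.0 ± 1.645 × 0.47 = [1.2269, 2.7731].
Exponentiate: [e^1.2269, e^2.7731] = [3.41, 16.01].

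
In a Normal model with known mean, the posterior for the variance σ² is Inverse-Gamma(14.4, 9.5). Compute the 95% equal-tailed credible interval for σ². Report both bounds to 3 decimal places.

Inverse-Gamma(14.4, 9.5) quantiles: F⁻¹(0.025) and F⁻¹(0.975).
Equivalently, 1/σ² ~ Gamma(14.4, rate = 9.5); invert its 0.975 and 0.025 quantiles.
Posterior mean ≈ 0.709, SD ≈ 0.201; a Normal approximation gives roughly [0.314, 1.104].
Exact: lower = 0.418; upper = 1.195.

[0.418, 1.195]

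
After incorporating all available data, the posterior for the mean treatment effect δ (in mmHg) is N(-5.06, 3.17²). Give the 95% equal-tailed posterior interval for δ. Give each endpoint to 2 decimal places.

[-11.27, 1.15]

The posterior is symmetric, so the 95% equal-tailed interval is δ = -5.06 ± z·3.17 with z = 1.960.
Half-width: 1.960 × 3.17 = 6.21.
-5.06 − 6.21 = -11.27; -5.06 + 6.21 = 1.15.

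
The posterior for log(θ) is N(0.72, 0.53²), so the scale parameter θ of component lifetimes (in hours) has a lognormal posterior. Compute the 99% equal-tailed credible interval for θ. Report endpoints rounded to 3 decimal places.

On the log scale the 99% interval is 0.72 ± 2.576 × 0.53 = [-0.6452, 2.0852].
Exponentiate: [e^-0.6452, e^2.0852] = [0.525, 8.046].

[0.525, 8.046]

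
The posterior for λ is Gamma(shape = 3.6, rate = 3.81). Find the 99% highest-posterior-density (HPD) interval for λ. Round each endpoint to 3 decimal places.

[0.072, 2.488]

The posterior is unimodal and skewed, so the HPD interval has equal density at both endpoints and is the shortest 99% interval.
Solving f(0.072) = f(2.488) with F(2.488) − F(0.072) = 0.99 gives [0.072, 2.488].
For comparison, the equal-tailed interval is [0.139, 2.706]; the HPD is narrower and shifted toward the mode.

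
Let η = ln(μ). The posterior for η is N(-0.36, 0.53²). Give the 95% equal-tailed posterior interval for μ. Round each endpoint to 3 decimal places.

[0.247, 1.971]

On the log scale the 95% interval is -0.36 ± 1.960 × 0.53 = [-1.3988, 0.6788].
Exponentiate: [e^-1.3988, e^0.6788] = [0.247, 1.971].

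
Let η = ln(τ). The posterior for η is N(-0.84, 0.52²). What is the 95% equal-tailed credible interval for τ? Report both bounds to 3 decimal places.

On the log scale the 95% interval is -0.84 ± 1.960 × 0.52 = [-1.8592, 0.1792].
Exponentiate: [e^-1.8592, e^0.1792] = [0.156, 1.196].

[0.156, 1.196]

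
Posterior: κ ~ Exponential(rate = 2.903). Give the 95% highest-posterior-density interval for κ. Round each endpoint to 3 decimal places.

[0.000, 1.032]

The exponential density is strictly decreasing on [0, ∞), so the HPD interval is anchored at 0: [0, q] with P(κ ≤ q) = 0.95.
q = −ln(1 − 0.95) / 2.903 = 2.9957 / 2.903 = 1.032.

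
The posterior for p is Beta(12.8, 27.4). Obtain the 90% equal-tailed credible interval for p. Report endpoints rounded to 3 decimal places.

[0.204, 0.443]

Posterior: Beta(12.8, 27.4).
Equal-tailed 90% interval: the 0.05 and 0.95 quantiles of Beta(12.8, 27.4).
Posterior mean ≈ 0.318, SD ≈ 0.073; a Normal approximation gives roughly [0.199, 0.438].
Exact: F⁻¹(0.05) = 0.204; F⁻¹(0.95) = 0.443.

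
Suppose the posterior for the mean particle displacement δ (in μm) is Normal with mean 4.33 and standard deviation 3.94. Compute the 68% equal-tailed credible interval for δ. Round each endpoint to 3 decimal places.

The posterior is symmetric, so the 68% equal-tailed interval is δ = 4.33 ± z·3.94 with z = 0.994.
Half-width: 0.994 × 3.94 = 3.918.
4.33 − 3.918 = 0.412; 4.33 + 3.918 = 8.248.

[0.412, 8.248]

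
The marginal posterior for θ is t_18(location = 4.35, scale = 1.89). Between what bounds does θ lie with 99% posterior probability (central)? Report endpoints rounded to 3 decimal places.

[-1.090, 9.790]

The t_18 distribution is symmetric; the 99% interval is 4.35 ± t·1.89 with t_{0.995,18} = 2.878.
Half-width: 2.878 × 1.89 = 5.440.
4.35 − 5.440 = -1.090; 4.35 + 5.440 = 9.790.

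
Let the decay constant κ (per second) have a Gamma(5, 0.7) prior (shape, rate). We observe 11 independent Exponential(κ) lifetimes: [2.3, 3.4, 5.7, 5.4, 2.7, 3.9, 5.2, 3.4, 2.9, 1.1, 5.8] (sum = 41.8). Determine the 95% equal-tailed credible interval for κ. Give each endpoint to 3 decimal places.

Posterior: Gamma(5+11, 0.7+41.8) = Gamma(16, 42.5) (shape, rate).
Equal-tailed 95% interval: Gamma(16, 42.5) quantiles at 0.025 and 0.975.
Posterior mean ≈ 0.376, SD ≈ 0.094; a Normal approximation gives roughly [0.192, 0.561].
Exact: lower = 0.215; upper = 0.582.

[0.215, 0.582]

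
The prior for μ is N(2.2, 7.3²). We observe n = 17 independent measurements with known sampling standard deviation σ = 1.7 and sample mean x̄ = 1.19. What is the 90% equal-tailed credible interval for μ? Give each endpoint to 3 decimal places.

[0.516, 1.870]

Posterior precision = 1/7.3² + 17/1.7² = 0.0188 + 5.8824 = 5.9011, so posterior SD = 0.4117.
Posterior mean = (2.2/7.3² + 17·1.19/1.7²) / 5.9011 = 1.1932.
Interval: 1.1932 ± 1.645 × 0.4117 → [0.516, 1.870].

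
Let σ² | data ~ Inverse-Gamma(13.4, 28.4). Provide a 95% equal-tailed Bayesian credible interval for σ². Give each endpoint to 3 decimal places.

Inverse-Gamma(13.4, 28.4) quantiles: F⁻¹(0.025) and F⁻¹(0.975).
Equivalently, 1/σ² ~ Gamma(13.4, rate = 28.4); invert its 0.975 and 0.025 quantiles.
Posterior mean ≈ 2.290, SD ≈ 0.678; a Normal approximation gives roughly [0.961, 3.620].
Exact: lower = 1.323; upper = 3.937.

[1.323, 3.937]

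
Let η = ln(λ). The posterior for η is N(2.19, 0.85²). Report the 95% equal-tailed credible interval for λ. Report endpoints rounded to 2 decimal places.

On the log scale the 95% interval is 2.19 ± 1.960 × 0.85 = [0.5240, 3.8560].
Exponentiate: [e^0.5240, e^3.8560] = [1.69, 47.27].

[1.69, 47.27]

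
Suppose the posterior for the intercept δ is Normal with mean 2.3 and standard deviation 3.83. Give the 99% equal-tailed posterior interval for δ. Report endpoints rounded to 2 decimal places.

[-7.57, 12.17]

The posterior is symmetric, so the 99% equal-tailed interval is δ = 2.3 ± z·3.83 with z = 2.576.
Half-width: 2.576 × 3.83 = 9.87.
2.3 − 9.87 = -7.57; 2.3 + 9.87 = 12.17.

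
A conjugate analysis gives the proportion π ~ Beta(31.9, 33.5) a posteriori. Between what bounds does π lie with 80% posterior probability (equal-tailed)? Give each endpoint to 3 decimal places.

Posterior: Beta(31.9, 33.5).
Equal-tailed 80% interval: the 0.1 and 0.9 quantiles of Beta(31.9, 33.5).
Posterior mean ≈ 0.488, SD ≈ 0.061; a Normal approximation gives roughly [0.409, 0.566].
Exact: F⁻¹(0.1) = 0.409; F⁻¹(0.9) = 0.567.

[0.409, 0.567]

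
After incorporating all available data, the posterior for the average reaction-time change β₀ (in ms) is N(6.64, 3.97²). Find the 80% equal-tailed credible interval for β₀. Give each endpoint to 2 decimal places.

The posterior is symmetric, so the 80% equal-tailed interval is β₀ = 6.64 ± z·3.97 with z = 1.282.
Half-width: 1.282 × 3.97 = 5.09.
6.64 − 5.09 = 1.55; 6.64 + 5.09 = 11.73.

[1.55, 11.73]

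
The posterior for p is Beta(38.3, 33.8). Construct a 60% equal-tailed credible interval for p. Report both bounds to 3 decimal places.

[0.482, 0.581]

Posterior: Beta(38.3, 33.8).
Equal-tailed 60% interval: the 0.2 and 0.8 quantiles of Beta(38.3, 33.8).
Posterior mean ≈ 0.531, SD ≈ 0.058; a Normal approximation gives roughly [0.482, 0.580].
Exact: F⁻¹(0.2) = 0.482; F⁻¹(0.8) = 0.581.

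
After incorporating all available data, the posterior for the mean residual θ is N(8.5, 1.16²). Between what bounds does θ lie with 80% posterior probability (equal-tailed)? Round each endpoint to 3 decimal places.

The posterior is symmetric, so the 80% equal-tailed interval is θ = 8.5 ± z·1.16 with z = 1.282.
Half-width: 1.282 × 1.16 = 1.487.
8.5 − 1.487 = 7.013; 8.5 + 1.487 = 9.987.

[7.013, 9.987]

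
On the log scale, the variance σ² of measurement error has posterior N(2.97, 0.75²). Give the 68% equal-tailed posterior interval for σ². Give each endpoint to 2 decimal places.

[9.25, 41.09]

On the log scale the 68% interval is 2.97 ± 0.994 × 0.75 = [2.2242, 3.7158].
Exponentiate: [e^2.2242, e^3.7158] = [9.25, 41.09].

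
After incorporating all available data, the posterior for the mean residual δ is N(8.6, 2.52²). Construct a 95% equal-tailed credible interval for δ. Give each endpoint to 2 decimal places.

[3.66, 13.54]

The posterior is symmetric, so the 95% equal-tailed interval is δ = 8.6 ± z·2.52 with z = 1.960.
Half-width: 1.960 × 2.52 = 4.94.
8.6 − 4.94 = 3.66; 8.6 + 4.94 = 13.54.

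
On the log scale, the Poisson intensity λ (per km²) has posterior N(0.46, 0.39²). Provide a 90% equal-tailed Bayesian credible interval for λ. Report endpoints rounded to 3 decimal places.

[0.834, 3.009]

On the log scale the 90% interval is 0.46 ± 1.645 × 0.39 = [-0.1815, 1.1015].
Exponentiate: [e^-0.1815, e^1.1015] = [0.834, 3.009].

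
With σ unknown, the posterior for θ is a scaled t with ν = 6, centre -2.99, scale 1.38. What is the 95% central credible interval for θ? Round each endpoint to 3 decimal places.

The t_6 distribution is symmetric; the 95% interval is -2.99 ± t·1.38 with t_{0.975,6} = 2.447.
Half-width: 2.447 × 1.38 = 3.377.
-2.99 − 3.377 = -6.367; -2.99 + 3.377 = 0.387.

[-6.367, 0.387]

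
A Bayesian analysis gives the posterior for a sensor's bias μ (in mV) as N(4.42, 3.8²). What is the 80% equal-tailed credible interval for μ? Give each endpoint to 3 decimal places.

[-0.450, 9.290]

The posterior is symmetric, so the 80% equal-tailed interval is μ = 4.42 ± z·3.8 with z = 1.282.
Half-width: 1.282 × 3.8 = 4.870.
4.42 − 4.870 = -0.450; 4.42 + 4.870 = 9.290.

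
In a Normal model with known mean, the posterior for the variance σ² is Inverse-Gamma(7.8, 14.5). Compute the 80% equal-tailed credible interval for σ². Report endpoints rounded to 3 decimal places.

[1.258, 3.220]

Inverse-Gamma(7.8, 14.5) quantiles: F⁻¹(0.1) and F⁻¹(0.9).
Equivalently, 1/σ² ~ Gamma(7.8, rate = 14.5); invert its 0.9 and 0.1 quantiles.
Posterior mean ≈ 2.132, SD ≈ 0.885; a Normal approximation gives roughly [0.998, 3.267].
Exact: lower = 1.258; upper = 3.220.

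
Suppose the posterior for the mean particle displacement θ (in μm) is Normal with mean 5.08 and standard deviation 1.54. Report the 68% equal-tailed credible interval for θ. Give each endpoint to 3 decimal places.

[3.549, 6.611]

The posterior is symmetric, so the 68% equal-tailed interval is θ = 5.08 ± z·1.54 with z = 0.994.
Half-width: 0.994 × 1.54 = 1.531.
5.08 − 1.531 = 3.549; 5.08 + 1.531 = 6.611.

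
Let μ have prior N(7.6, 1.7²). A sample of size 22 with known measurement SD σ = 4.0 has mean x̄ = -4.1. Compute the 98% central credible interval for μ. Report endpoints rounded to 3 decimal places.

[-3.521, 0.026]

Posterior precision = 1/1.7² + 22/4.0² = 0.3460 + 1.3750 = 1.7210, so posterior SD = 0.7623.
Posterior mean = (7.6/1.7² + 22·-4.1/4.0²) / 1.7210 = -1.7477.
Interval: -1.7477 ± 2.326 × 0.7623 → [-3.521, 0.026].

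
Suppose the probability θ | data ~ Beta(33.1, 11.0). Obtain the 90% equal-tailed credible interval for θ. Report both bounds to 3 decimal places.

[0.638, 0.850]

Posterior: Beta(33.1, 11.0).
Equal-tailed 90% interval: the 0.05 and 0.95 quantiles of Beta(33.1, 11.0).
Posterior mean ≈ 0.751, SD ≈ 0.064; a Normal approximation gives roughly [0.645, 0.857].
Exact: F⁻¹(0.05) = 0.638; F⁻¹(0.95) = 0.850.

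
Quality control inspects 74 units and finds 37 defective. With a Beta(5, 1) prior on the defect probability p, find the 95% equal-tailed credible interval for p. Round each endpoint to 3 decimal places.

[0.416, 0.633]

Posterior: Beta(5+37, 1+37) = Beta(42, 38).
Equal-tailed 95% interval: the 0.025 and 0.975 quantiles of Beta(42, 38).
Posterior mean ≈ 0.525, SD ≈ 0.055; a Normal approximation gives roughly [0.416, 0.634].
Exact: F⁻¹(0.025) = 0.416; F⁻¹(0.975) = 0.633.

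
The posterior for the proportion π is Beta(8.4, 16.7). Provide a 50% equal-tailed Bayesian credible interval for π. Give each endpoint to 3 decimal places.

Posterior: Beta(8.4, 16.7).
Equal-tailed 50% interval: the 0.25 and 0.75 quantiles of Beta(8.4, 16.7).
Posterior mean ≈ 0.335, SD ≈ 0.092; a Normal approximation gives roughly [0.272, 0.397].
Exact: F⁻¹(0.25) = 0.269; F⁻¹(0.75) = 0.396.

[0.269, 0.396]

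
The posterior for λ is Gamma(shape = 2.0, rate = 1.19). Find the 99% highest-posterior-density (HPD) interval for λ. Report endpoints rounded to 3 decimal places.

The posterior is unimodal and skewed, so the HPD interval has equal density at both endpoints and is the shortest 99% interval.
Solving f(0.007) = f(5.582) with F(5.582) − F(0.007) = 0.99 gives [0.007, 5.582].
For comparison, the equal-tailed interval is [0.087, 6.244]; the HPD is narrower and shifted toward the mode.

[0.007, 5.582]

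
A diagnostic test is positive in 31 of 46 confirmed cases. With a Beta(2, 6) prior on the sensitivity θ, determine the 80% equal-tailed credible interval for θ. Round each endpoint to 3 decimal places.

Posterior: Beta(2+31, 6+15) = Beta(33, 21).
Equal-tailed 80% interval: the 0.1 and 0.9 quantiles of Beta(33, 21).
Posterior mean ≈ 0.611, SD ≈ 0.066; a Normal approximation gives roughly [0.527, 0.695].
Exact: F⁻¹(0.1) = 0.525; F⁻¹(0.9) = 0.695.

[0.525, 0.695]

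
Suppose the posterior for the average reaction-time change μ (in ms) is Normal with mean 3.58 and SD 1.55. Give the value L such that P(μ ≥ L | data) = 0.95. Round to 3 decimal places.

Need L with P(μ ≥ L) = 0.95: L = 3.58 − z_{0.05}·1.55.
z = 1.645; L = 3.58 − 1.645 × 1.55 = 1.030.

1.030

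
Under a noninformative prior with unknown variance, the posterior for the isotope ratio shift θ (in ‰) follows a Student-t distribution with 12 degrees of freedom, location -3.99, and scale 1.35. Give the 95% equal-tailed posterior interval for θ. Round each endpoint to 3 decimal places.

[-6.931, -1.049]

The t_12 distribution is symmetric; the 95% interval is -3.99 ± t·1.35 with t_{0.975,12} = 2.179.
Half-width: 2.179 × 1.35 = 2.941.
-3.99 − 2.941 = -6.931; -3.99 + 2.941 = -1.049.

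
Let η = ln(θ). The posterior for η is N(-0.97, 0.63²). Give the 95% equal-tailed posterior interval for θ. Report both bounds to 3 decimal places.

On the log scale the 95% interval is -0.97 ± 1.960 × 0.63 = [-2.2048, 0.2648].
Exponentiate: [e^-2.2048, e^0.2648] = [0.110, 1.303].

[0.110, 1.303]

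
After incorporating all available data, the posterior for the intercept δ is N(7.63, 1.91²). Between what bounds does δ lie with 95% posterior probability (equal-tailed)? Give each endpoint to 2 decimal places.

The posterior is symmetric, so the 95% equal-tailed interval is δ = 7.63 ± z·1.91 with z = 1.960.
Half-width: 1.960 × 1.91 = 3.74.
7.63 − 3.74 = 3.89; 7.63 + 3.74 = 11.37.

[3.89, 11.37]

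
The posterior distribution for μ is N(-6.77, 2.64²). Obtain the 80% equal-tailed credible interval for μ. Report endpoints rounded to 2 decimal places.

The posterior is symmetric, so the 80% equal-tailed interval is μ = -6.77 ± z·2.64 with z = 1.282.
Half-width: 1.282 × 2.64 = 3.38.
-6.77 − 3.38 = -10.15; -6.77 + 3.38 = -3.39.

[-10.15, -3.39]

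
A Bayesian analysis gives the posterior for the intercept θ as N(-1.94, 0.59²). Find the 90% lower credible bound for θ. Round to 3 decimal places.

-2.696

Need L with P(θ ≥ L) = 0.90: L = -1.94 − z_{0.1}·0.59.
z = 1.282; L = -1.94 − 1.282 × 0.59 = -2.696.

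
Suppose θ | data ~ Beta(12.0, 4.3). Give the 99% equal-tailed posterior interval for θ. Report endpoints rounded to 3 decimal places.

[0.427, 0.944]

Posterior: Beta(12.0, 4.3).
Equal-tailed 99% interval: the 0.005 and 0.995 quantiles of Beta(12.0, 4.3).
Posterior mean ≈ 0.736, SD ≈ 0.106; a Normal approximation gives roughly [0.463, 1.009].
Exact: F⁻¹(0.005) = 0.427; F⁻¹(0.995) = 0.944.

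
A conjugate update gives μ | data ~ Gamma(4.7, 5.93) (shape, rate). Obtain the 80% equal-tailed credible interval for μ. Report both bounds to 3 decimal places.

Posterior: Gamma(shape 4.7, rate 5.93).
Equal-tailed 80% interval: Gamma(4.7, 5.93) quantiles at 0.1 and 0.9.
Posterior mean ≈ 0.793, SD ≈ 0.366; a Normal approximation gives roughly [0.324, 1.261].
Exact: lower = 0.375; upper = 1.282.

[0.375, 1.282]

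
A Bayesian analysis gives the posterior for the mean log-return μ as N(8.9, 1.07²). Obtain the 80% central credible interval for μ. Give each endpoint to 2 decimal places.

[7.53, 10.27]

The posterior is symmetric, so the 80% equal-tailed interval is μ = 8.9 ± z·1.07 with z = 1.282.
Half-width: 1.282 × 1.07 = 1.37.
8.9 − 1.37 = 7.53; 8.9 + 1.37 = 10.27.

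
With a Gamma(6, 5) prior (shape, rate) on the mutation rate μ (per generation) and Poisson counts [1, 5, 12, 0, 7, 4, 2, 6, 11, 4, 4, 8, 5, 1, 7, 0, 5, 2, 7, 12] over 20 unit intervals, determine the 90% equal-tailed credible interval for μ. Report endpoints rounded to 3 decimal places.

[3.697, 5.069]

Posterior: Gamma(6+103, 5+20) = Gamma(109, 25) (shape, rate).
Equal-tailed 90% interval: Gamma(109, 25) quantiles at 0.05 and 0.95.
Posterior mean ≈ 4.360, SD ≈ 0.418; a Normal approximation gives roughly [3.673, 5.047].
Exact: lower = 3.697; upper = 5.069.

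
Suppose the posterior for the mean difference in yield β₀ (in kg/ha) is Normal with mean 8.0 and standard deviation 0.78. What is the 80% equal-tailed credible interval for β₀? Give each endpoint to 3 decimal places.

The posterior is symmetric, so the 80% equal-tailed interval is β₀ = 8.0 ± z·0.78 with z = 1.282.
Half-width: 1.282 × 0.78 = 1.000.
8.0 − 1.000 = 7.000; 8.0 + 1.000 = 9.000.

[7.000, 9.000]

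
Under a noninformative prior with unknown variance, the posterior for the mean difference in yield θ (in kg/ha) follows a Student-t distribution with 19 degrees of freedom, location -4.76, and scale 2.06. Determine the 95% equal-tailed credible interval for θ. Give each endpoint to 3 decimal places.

The t_19 distribution is symmetric; the 95% interval is -4.76 ± t·2.06 with t_{0.975,19} = 2.093.
Half-width: 2.093 × 2.06 = 4.312.
-4.76 − 4.312 = -9.072; -4.76 + 4.312 = -0.448.

[-9.072, -0.448]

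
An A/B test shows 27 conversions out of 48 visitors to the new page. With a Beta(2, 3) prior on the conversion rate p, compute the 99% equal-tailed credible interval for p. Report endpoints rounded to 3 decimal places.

[0.372, 0.715]

Posterior: Beta(2+27, 3+21) = Beta(29, 24).
Equal-tailed 99% interval: the 0.005 and 0.995 quantiles of Beta(29, 24).
Posterior mean ≈ 0.547, SD ≈ 0.068; a Normal approximation gives roughly [0.373, 0.722].
Exact: F⁻¹(0.005) = 0.372; F⁻¹(0.995) = 0.715.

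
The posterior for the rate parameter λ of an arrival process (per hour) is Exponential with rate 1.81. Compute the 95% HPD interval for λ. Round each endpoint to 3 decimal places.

[0.000, 1.655]

The exponential density is strictly decreasing on [0, ∞), so the HPD interval is anchored at 0: [0, q] with P(λ ≤ q) = 0.95.
q = −ln(1 − 0.95) / 1.81 = 2.9957 / 1.81 = 1.655.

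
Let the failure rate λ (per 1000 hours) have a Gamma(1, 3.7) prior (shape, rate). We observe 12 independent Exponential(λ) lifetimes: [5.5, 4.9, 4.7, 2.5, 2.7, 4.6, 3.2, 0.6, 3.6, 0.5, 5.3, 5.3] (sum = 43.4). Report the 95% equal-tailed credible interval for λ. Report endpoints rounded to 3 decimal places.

[0.147, 0.445]

Posterior: Gamma(1+12, 3.7+43.4) = Gamma(13, 47.1) (shape, rate).
Equal-tailed 95% interval: Gamma(13, 47.1) quantiles at 0.025 and 0.975.
Posterior mean ≈ 0.276, SD ≈ 0.077; a Normal approximation gives roughly [0.126, 0.426].
Exact: lower = 0.147; upper = 0.445.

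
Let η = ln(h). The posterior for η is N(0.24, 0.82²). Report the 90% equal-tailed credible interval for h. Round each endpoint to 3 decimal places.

[0.330, 4.898]

On the log scale the 90% interval is 0.24 ± 1.645 × 0.82 = [-1.1088, 1.5888].
Exponentiate: [e^-1.1088, e^1.5888] = [0.330, 4.898].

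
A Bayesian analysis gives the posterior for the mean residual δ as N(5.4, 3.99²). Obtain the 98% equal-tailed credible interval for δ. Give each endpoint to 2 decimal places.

[-3.88, 14.68]

The posterior is symmetric, so the 98% equal-tailed interval is δ = 5.4 ± z·3.99 with z = 2.326.
Half-width: 2.326 × 3.99 = 9.28.
5.4 − 9.28 = -3.88; 5.4 + 9.28 = 14.68.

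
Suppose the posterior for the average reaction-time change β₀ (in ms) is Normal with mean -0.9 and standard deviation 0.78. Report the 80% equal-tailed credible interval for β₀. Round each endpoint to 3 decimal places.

[-1.900, 0.100]

The posterior is symmetric, so the 80% equal-tailed interval is β₀ = -0.9 ± z·0.78 with z = 1.282.
Half-width: 1.282 × 0.78 = 1.000.
-0.9 − 1.000 = -1.900; -0.9 + 1.000 = 0.100.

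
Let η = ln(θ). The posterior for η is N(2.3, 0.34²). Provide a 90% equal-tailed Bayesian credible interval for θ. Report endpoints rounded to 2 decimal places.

[5.70, 17.45]

On the log scale the 90% interval is 2.3 ± 1.645 × 0.34 = [1.7407, 2.8593].
Exponentiate: [e^1.7407, e^2.8593] = [5.70, 17.45].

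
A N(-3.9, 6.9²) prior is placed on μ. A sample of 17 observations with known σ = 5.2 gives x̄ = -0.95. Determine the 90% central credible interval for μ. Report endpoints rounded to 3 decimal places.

[-3.086, 0.995]

Posterior precision = 1/6.9² + 17/5.2² = 0.0210 + 0.6287 = 0.6497, so posterior SD = 1.2406.
Posterior mean = (-3.9/6.9² + 17·-0.95/5.2²) / 0.6497 = -1.0454.
Interval: -1.0454 ± 1.645 × 1.2406 → [-3.086, 0.995].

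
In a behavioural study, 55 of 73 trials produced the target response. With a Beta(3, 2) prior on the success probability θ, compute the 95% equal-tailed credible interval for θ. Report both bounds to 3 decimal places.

Posterior: Beta(3+55, 2+18) = Beta(58, 20).
Equal-tailed 95% interval: the 0.025 and 0.975 quantiles of Beta(58, 20).
Posterior mean ≈ 0.744, SD ≈ 0.049; a Normal approximation gives roughly [0.647, 0.840].
Exact: F⁻¹(0.025) = 0.642; F⁻¹(0.975) = 0.834.

[0.642, 0.834]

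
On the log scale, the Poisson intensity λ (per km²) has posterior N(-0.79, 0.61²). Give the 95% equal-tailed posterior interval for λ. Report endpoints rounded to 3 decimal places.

[0.137, 1.500]

On the log scale the 95% interval is -0.79 ± 1.960 × 0.61 = [-1.9856, 0.4056].
Exponentiate: [e^-1.9856, e^0.4056] = [0.137, 1.500].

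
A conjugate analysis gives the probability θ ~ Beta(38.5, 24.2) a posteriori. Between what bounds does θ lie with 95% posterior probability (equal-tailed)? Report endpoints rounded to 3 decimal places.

Posterior: Beta(38.5, 24.2).
Equal-tailed 95% interval: the 0.025 and 0.975 quantiles of Beta(38.5, 24.2).
Posterior mean ≈ 0.614, SD ≈ 0.061; a Normal approximation gives roughly [0.494, 0.734].
Exact: F⁻¹(0.025) = 0.491; F⁻¹(0.975) = 0.730.

[0.491, 0.730]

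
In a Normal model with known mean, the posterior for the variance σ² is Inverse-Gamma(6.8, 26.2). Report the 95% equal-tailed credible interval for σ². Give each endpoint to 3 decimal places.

[2.049, 9.742]

Inverse-Gamma(6.8, 26.2) quantiles: F⁻¹(0.025) and F⁻¹(0.975).
Equivalently, 1/σ² ~ Gamma(6.8, rate = 26.2); invert its 0.975 and 0.025 quantiles.
Posterior mean ≈ 4.517, SD ≈ 2.062; a Normal approximation gives roughly [0.476, 8.558].
Exact: lower = 2.049; upper = 9.742.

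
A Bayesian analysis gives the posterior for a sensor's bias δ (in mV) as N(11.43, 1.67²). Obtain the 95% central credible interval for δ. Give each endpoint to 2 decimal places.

[8.16, 14.70]

The posterior is symmetric, so the 95% equal-tailed interval is δ = 11.43 ± z·1.67 with z = 1.960.
Half-width: 1.960 × 1.67 = 3.27.
11.43 − 3.27 = 8.16; 11.43 + 3.27 = 14.70.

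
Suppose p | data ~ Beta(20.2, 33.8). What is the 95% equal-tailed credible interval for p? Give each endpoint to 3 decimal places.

[0.251, 0.506]

Posterior: Beta(20.2, 33.8).
Equal-tailed 95% interval: the 0.025 and 0.975 quantiles of Beta(20.2, 33.8).
Posterior mean ≈ 0.374, SD ≈ 0.065; a Normal approximation gives roughly [0.246, 0.502].
Exact: F⁻¹(0.025) = 0.251; F⁻¹(0.975) = 0.506.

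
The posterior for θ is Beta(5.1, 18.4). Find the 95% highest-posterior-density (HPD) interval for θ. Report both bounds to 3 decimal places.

[0.067, 0.381]

The posterior is unimodal and skewed, so the HPD interval has equal density at both endpoints and is the shortest 95% interval.
Solving f(0.067) = f(0.381) with F(0.381) − F(0.067) = 0.95 gives [0.067, 0.381].
For comparison, the equal-tailed interval is [0.079, 0.400]; the HPD is narrower and shifted toward the mode.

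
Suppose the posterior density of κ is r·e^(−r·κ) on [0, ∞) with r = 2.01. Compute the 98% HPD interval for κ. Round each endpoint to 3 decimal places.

The exponential density is strictly decreasing on [0, ∞), so the HPD interval is anchored at 0: [0, q] with P(κ ≤ q) = 0.98.
q = −ln(1 − 0.98) / 2.01 = 3.9120 / 2.01 = 1.946.

[0.000, 1.946]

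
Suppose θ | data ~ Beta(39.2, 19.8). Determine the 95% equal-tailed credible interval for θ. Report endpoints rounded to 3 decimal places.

Posterior: Beta(39.2, 19.8).
Equal-tailed 95% interval: the 0.025 and 0.975 quantiles of Beta(39.2, 19.8).
Posterior mean ≈ 0.664, SD ≈ 0.061; a Normal approximation gives roughly [0.545, 0.784].
Exact: F⁻¹(0.025) = 0.540; F⁻¹(0.975) = 0.778.

[0.540, 0.778]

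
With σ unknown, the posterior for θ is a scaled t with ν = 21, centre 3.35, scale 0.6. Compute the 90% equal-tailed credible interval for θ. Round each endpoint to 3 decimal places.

The t_21 distribution is symmetric; the 90% interval is 3.35 ± t·0.6 with t_{0.95,21} = 1.721.
Half-width: 1.721 × 0.6 = 1.032.
3.35 − 1.032 = 2.318; 3.35 + 1.032 = 4.382.

[2.318, 4.382]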